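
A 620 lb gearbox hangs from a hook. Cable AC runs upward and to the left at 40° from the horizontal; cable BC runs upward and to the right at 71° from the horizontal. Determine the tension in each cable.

T_AC = 216.2 lb, T_BC = 508.7 lb

ΣF_x = 0: −T_AC·cos40° + T_BC·cos71° = 0 → T_BC = 2.35295·T_AC.
ΣF_y = 0: T_AC·sin40° + T_BC·sin71° = 620.
Substitute: T_AC·(0.642788 + 2.35295·0.945519) = 620 → T_AC = 216.213 ≈ 216.2 lb.
Then T_BC = 2.35295 × 216.213 = 508.7 lb.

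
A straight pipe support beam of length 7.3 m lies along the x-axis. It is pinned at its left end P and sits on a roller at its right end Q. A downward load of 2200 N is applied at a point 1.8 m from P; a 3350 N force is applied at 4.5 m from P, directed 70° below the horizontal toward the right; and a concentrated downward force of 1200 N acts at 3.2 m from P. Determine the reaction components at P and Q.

P_x = -1146 N, P_y = 3539 N, Q_y = 3009 N

ΣM about P: Q_y·7.3 − 2200·1.8 − 3350·sin70°·4.5 − 1200·3.2 = 0 → Q_y = 21965.9/7.3 = 3009.03 ≈ 3009 N.
ΣF_y = 0: P_y + 3009.03 − 2200 − 3350·sin70° − 1200 = 0 → P_y = 3539 N.
ΣF_x = 0: P_x + 3350·cos70° = 0 → P_x = -1146 N.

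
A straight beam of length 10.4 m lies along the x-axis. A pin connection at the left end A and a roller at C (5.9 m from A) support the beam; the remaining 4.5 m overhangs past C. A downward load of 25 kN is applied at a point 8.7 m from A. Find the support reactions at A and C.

ΣM about A: C_y·5.9 − 25·8.7 = 0 → C_y = 217.5/5.9 = 36.8644 ≈ 36.86 kN.
ΣF_y = 0: A_y + 36.8644 − 25 = 0 → A_y = -11.86 kN.
ΣF_x = 0: no horizontal applied forces, so A_x = 0.

A_x = 0, A_y = -11.86 kN, C_y = 36.86 kN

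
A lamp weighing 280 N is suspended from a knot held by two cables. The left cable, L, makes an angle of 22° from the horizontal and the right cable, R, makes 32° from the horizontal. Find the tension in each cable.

ΣF_x = 0: −T_L·cos22° + T_R·cos32° = 0 → T_R = 1.09332·T_L.
ΣF_y = 0: T_L·sin22° + T_R·sin32° = 280.
Substitute: T_L·(0.374607 + 1.09332·0.529919) = 280 → T_L = 293.508 ≈ 293.5 N.
Then T_R = 1.09332 × 293.508 = 320.9 N.

T_L = 293.5 N, T_R = 320.9 N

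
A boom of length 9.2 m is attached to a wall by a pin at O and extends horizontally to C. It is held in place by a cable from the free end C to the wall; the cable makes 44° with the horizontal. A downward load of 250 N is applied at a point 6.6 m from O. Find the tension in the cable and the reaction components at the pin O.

ΣM about O: T·sin44°·9.2 − 250·6.6 = 0 → T = 1650/(9.2·0.694658) = 258.181 ≈ 258.2 N.
ΣF_x = 0: O_x − T·cos44° = 0 → O_x = 258.181 × 0.71934 = 185.7 N.
ΣF_y = 0: O_y + T·sin44° − 250 = 0 → O_y = 250 − 258.181 × 0.694658 = 70.65 N.

T = 258.2 N, O_x = 185.7 N, O_y = 70.65 N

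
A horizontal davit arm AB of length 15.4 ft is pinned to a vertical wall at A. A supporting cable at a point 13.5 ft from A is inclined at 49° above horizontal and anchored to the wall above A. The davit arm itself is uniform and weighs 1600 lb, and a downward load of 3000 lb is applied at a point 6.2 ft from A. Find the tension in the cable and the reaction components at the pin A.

ΣM about A: T·sin49°·13.5 − 1600·7.7 − 3000·6.2 = 0 → T = 30920/(13.5·0.75471) = 3034.77 ≈ 3035 lb.
ΣF_x = 0: A_x − T·cos49° = 0 → A_x = 3034.77 × 0.656059 = 1991 lb.
ΣF_y = 0: A_y + T·sin49° − 1600 − 3000 = 0 → A_y = 4600 − 3034.77 × 0.75471 = 2310 lb.

T = 3035 lb, A_x = 1991 lb, A_y = 2310 lb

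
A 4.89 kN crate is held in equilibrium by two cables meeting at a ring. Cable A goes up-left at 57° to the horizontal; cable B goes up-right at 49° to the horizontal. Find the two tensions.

T_A = 3.337 kN, T_B = 2.771 kN

ΣF_x = 0: −T_A·cos57° + T_B·cos49° = 0 → T_B = 0.830168·T_A.
ΣF_y = 0: T_A·sin57° + T_B·sin49° = 4.89.
Substitute: T_A·(0.838671 + 0.830168·0.75471) = 4.89 → T_A = 3.33741 ≈ 3.337 kN.
Then T_B = 0.830168 × 3.33741 = 2.771 kN.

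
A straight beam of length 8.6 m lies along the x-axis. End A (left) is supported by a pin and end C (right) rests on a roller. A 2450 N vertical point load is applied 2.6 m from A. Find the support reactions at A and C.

Moments about A: C_y·8.6 − 2450·2.6 = 0 → C_y = 6370/8.6 = 740.698 ≈ 740.7 N.
ΣF_y = 0: A_y + 740.698 − 2450 = 0 → A_y = 1709 N.
ΣF_x = 0: no horizontal applied forces, so A_x = 0.

A_x = 0, A_y = 1709 N, C_y = 740.7 N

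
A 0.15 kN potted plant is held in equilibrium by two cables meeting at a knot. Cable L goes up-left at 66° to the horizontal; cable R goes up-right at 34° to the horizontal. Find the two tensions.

T_L = 0.1263 kN, T_R = 0.06195 kN

ΣF_x = 0: −T_L·cos66° + T_R·cos34° = 0 → T_R = 0.490613·T_L.
ΣF_y = 0: T_L·sin66° + T_R·sin34° = 0.15.
Substitute: T_L·(0.913545 + 0.490613·0.559193) = 0.15 → T_L = 0.126274 ≈ 0.1263 kN.
Then T_R = 0.490613 × 0.126274 = 0.06195 kN.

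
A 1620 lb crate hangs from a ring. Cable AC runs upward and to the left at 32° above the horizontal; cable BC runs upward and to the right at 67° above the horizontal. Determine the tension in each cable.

ΣF_x = 0: −T_AC·cos32° + T_BC·cos67° = 0 → T_BC = 2.17041·T_AC.
ΣF_y = 0: T_AC·sin32° + T_BC·sin67° = 1620.
Substitute: T_AC·(0.529919 + 2.17041·0.920505) = 1620 → T_AC = 640.875 ≈ 640.9 lb.
Then T_BC = 2.17041 × 640.875 = 1391 lb.

T_AC = 640.9 lb, T_BC = 1391 lb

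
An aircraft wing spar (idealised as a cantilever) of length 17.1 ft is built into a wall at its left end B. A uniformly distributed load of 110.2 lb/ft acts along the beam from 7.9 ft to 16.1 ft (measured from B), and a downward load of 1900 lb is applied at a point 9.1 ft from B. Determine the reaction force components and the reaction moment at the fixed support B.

Resultant of the distributed load: 110.2 × 8.2 = 903.64 lb at 12 ft from B.
ΣF_x = 0: B_x = 0.
ΣF_y = 0: B_y − 110.2·8.2 − 1900 = 0 → B_y = 2804 lb.
ΣM about B: M_B − (110.2·8.2)·12 − 1900·9.1 = 0 → M_B = 28130 lb·ft.

B_x = 0, B_y = 2804 lb, M_B = 28130 lb·ft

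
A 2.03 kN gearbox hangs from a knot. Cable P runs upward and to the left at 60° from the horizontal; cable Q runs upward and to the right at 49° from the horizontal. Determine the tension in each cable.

T_P = 1.409 kN, T_Q = 1.073 kN

ΣF_x = 0: −T_P·cos60° + T_Q·cos49° = 0 → T_Q = 0.762127·T_P.
ΣF_y = 0: T_P·sin60° + T_Q·sin49° = 2.03.
Substitute: T_P·(0.866025 + 0.762127·0.75471) = 2.03 → T_P = 1.40854 ≈ 1.409 kN.
Then T_Q = 0.762127 × 1.40854 = 1.073 kN.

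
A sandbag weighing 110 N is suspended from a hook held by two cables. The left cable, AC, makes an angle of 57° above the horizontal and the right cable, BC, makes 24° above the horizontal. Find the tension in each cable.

ΣF_x = 0: −T_AC·cos57° + T_BC·cos24° = 0 → T_BC = 0.596182·T_AC.
ΣF_y = 0: T_AC·sin57° + T_BC·sin24° = 110.
Substitute: T_AC·(0.838671 + 0.596182·0.406737) = 110 → T_AC = 101.743 ≈ 101.7 N.
Then T_BC = 0.596182 × 101.743 = 60.66 N.

T_AC = 101.7 N, T_BC = 60.66 N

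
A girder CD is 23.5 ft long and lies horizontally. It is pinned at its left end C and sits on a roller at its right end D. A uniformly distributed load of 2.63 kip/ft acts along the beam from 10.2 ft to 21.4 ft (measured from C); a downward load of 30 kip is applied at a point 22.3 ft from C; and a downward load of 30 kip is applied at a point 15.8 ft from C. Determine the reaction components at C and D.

C_x = 0, C_y = 21.01 kip, D_y = 68.44 kip

Resultant of the distributed load: 2.63 × 11.2 = 29.456 kip at 15.8 ft from C.
Taking moments about C: D_y·23.5 − (2.63·11.2)·15.8 − 30·22.3 − 30·15.8 = 0 → D_y = 1608.4048/23.5 = 68.4428 ≈ 68.44 kip.
ΣF_y = 0: C_y + 68.4428 − 2.63·11.2 − 30 − 30 = 0 → C_y = 21.01 kip.
ΣF_x = 0: no horizontal applied forces, so C_x = 0.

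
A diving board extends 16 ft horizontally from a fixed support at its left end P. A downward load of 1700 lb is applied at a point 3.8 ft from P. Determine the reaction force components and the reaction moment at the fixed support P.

ΣF_x = 0: P_x = 0.
ΣF_y = 0: P_y − 1700 = 0 → P_y = 1700 lb.
ΣM about P: M_P − 1700·3.8 = 0 → M_P = 6460 lb·ft.

P_x = 0, P_y = 1700 lb, M_P = 6460 lb·ft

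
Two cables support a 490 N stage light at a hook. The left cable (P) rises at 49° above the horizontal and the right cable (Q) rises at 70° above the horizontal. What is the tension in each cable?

ΣF_x = 0: −T_P·cos49° + T_Q·cos70° = 0 → T_Q = 1.91819·T_P.
ΣF_y = 0: T_P·sin49° + T_Q·sin70° = 490.
Substitute: T_P·(0.75471 + 1.91819·0.939693) = 490 → T_P = 191.614 ≈ 191.6 N.
Then T_Q = 1.91819 × 191.614 = 367.6 N.

T_P = 191.6 N, T_Q = 367.6 N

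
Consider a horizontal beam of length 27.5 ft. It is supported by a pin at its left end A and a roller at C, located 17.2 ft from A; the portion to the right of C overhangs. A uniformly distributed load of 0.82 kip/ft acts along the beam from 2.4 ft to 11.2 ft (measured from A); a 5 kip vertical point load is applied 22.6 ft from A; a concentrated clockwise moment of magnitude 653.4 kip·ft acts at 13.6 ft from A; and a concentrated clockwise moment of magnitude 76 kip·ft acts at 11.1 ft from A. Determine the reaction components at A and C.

Resultant of the distributed load: 0.82 × 8.8 = 7.216 kip at 6.8 ft from A.
ΣM about A: C_y·17.2 − (0.82·8.8)·6.8 − 5·22.6 − 653.4 − 76 = 0 → C_y = 891.4688/17.2 = 51.8296 ≈ 51.83 kip.
ΣF_y = 0: A_y + 51.8296 − 0.82·8.8 − 5 = 0 → A_y = -39.61 kip.
ΣF_x = 0: no horizontal applied forces, so A_x = 0.

A_x = 0, A_y = -39.61 kip, C_y = 51.83 kip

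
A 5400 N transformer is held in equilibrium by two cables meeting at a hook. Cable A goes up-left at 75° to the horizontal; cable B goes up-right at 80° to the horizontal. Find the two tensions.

T_A = 2219 N, T_B = 3307 N

ΣF_x = 0: −T_A·cos75° + T_B·cos80° = 0 → T_B = 1.49048·T_A.
ΣF_y = 0: T_A·sin75° + T_B·sin80° = 5400.
Substitute: T_A·(0.965926 + 1.49048·0.984808) = 5400 → T_A = 2218.79 ≈ 2219 N.
Then T_B = 1.49048 × 2218.79 = 3307 N.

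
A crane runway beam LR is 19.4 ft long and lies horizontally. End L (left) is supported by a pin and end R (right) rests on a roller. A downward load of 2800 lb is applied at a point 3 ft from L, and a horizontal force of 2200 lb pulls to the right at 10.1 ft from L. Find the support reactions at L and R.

Taking moments about L: R_y·19.4 − 2800·3 = 0 → R_y = 8400/19.4 = 432.99 ≈ 433.0 lb.
ΣF_y = 0: L_y + 432.99 − 2800 = 0 → L_y = 2367 lb.
ΣF_x = 0: L_x + 2200 = 0 → L_x = -2200 lb.

L_x = -2200 lb, L_y = 2367 lb, R_y = 433.0 lb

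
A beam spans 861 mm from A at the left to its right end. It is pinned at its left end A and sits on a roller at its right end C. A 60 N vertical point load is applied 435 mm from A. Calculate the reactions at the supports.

Moments about A: C_y·861 − 60·435 = 0 → C_y = 26100/861 = 30.3136 ≈ 30.31 N.
ΣF_y = 0: A_y + 30.3136 − 60 = 0 → A_y = 29.69 N.
ΣF_x = 0: no horizontal applied forces, so A_x = 0.

A_x = 0, A_y = 29.69 N, C_y = 30.31 N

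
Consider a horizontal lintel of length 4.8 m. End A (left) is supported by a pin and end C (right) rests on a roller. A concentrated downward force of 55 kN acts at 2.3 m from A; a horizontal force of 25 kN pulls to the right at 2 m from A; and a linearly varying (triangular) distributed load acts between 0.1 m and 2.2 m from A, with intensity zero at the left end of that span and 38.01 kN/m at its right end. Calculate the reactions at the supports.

A_x = -25.00 kN, A_y = 56.08 kN, C_y = 38.83 kN

Resultant of the triangular load: ½ × 38.01 × 2.1 = 39.9105 kN, acting at 1.5 m from A (one-third of the span from the peak).
ΣM about A: C_y·4.8 − 55·2.3 − (½·38.01·2.1)·1.5 = 0 → C_y = 186.36575/4.8 = 38.8262 ≈ 38.83 kN.
ΣF_y = 0: A_y + 38.8262 − 55 − ½·38.01·2.1 = 0 → A_y = 56.08 kN.
ΣF_x = 0: A_x + 25 = 0 → A_x = -25.00 kN.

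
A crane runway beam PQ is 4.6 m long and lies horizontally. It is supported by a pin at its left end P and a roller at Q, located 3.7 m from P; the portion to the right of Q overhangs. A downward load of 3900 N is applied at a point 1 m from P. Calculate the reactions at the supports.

Taking moments about P: Q_y·3.7 − 3900·1 = 0 → Q_y = 3900/3.7 = 1054.05 ≈ 1054 N.
ΣF_y = 0: P_y + 1054.05 − 3900 = 0 → P_y = 2846 N.
ΣF_x = 0: no horizontal applied forces, so P_x = 0.

P_x = 0, P_y = 2846 N, Q_y = 1054 N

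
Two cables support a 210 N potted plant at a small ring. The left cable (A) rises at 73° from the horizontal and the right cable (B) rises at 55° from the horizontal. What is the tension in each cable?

T_A = 152.9 N, T_B = 77.92 N

ΣF_x = 0: −T_A·cos73° + T_B·cos55° = 0 → T_B = 0.509735·T_A.
ΣF_y = 0: T_A·sin73° + T_B·sin55° = 210.
Substitute: T_A·(0.956305 + 0.509735·0.819152) = 210 → T_A = 152.855 ≈ 152.9 N.
Then T_B = 0.509735 × 152.855 = 77.92 N.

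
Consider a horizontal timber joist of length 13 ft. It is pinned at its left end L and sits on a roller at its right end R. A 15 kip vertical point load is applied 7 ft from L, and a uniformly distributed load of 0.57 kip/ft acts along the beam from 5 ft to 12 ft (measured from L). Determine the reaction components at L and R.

L_x = 0, L_y = 8.304 kip, R_y = 10.69 kip

Resultant of the distributed load: 0.57 × 7 = 3.99 kip at 8.5 ft from L.
ΣM about L: R_y·13 − 15·7 − (0.57·7)·8.5 = 0 → R_y = 138.915/13 = 10.6858 ≈ 10.69 kip.
ΣF_y = 0: L_y + 10.6858 − 15 − 0.57·7 = 0 → L_y = 8.304 kip.
ΣF_x = 0: no horizontal applied forces, so L_x = 0.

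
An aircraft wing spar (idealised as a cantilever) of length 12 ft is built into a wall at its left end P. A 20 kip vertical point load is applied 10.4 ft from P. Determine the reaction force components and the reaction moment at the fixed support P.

P_x = 0, P_y = 20.00 kip, M_P = 208.0 kip·ft

ΣF_x = 0: P_x = 0.
ΣF_y = 0: P_y − 20 = 0 → P_y = 20.00 kip.
ΣM about P: M_P − 20·10.4 = 0 → M_P = 208.0 kip·ft.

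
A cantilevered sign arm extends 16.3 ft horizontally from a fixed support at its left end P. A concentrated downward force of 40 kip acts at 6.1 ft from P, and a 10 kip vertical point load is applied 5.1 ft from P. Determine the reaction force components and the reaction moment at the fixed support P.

P_x = 0, P_y = 50.00 kip, M_P = 295.0 kip·ft

ΣF_x = 0: P_x = 0.
ΣF_y = 0: P_y − 40 − 10 = 0 → P_y = 50.00 kip.
ΣM about P: M_P − 40·6.1 − 10·5.1 = 0 → M_P = 295.0 kip·ft.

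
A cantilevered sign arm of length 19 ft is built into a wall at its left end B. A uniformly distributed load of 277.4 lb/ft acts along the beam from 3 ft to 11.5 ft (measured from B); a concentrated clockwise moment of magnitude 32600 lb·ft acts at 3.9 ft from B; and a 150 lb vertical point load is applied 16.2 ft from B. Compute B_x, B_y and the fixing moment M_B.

B_x = 0, B_y = 2508 lb, M_B = 52120 lb·ft

Resultant of the distributed load: 277.4 × 8.5 = 2357.9 lb at 7.25 ft from B.
ΣF_x = 0: B_x = 0.
ΣF_y = 0: B_y − 277.4·8.5 − 150 = 0 → B_y = 2508 lb.
ΣM about B: M_B − (277.4·8.5)·7.25 − 32600 − 150·16.2 = 0 → M_B = 52120 lb·ft.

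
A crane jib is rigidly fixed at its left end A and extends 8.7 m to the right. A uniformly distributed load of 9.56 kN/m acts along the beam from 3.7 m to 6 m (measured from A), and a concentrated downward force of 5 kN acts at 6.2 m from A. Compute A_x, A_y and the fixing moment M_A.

A_x = 0, A_y = 26.99 kN, M_A = 137.6 kN·m

Resultant of the distributed load: 9.56 × 2.3 = 21.988 kN at 4.85 m from A.
ΣF_x = 0: A_x = 0.
ΣF_y = 0: A_y − 9.56·2.3 − 5 = 0 → A_y = 26.99 kN.
ΣM about A: M_A − (9.56·2.3)·4.85 − 5·6.2 = 0 → M_A = 137.6 kN·m.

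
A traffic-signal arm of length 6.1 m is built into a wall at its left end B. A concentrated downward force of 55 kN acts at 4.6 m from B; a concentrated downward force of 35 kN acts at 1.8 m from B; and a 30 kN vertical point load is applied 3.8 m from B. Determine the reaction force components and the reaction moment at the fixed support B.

ΣF_x = 0: B_x = 0.
ΣF_y = 0: B_y − 55 − 35 − 30 = 0 → B_y = 120.0 kN.
ΣM about B: M_B − 55·4.6 − 35·1.8 − 30·3.8 = 0 → M_B = 430.0 kN·m.

B_x = 0, B_y = 120.0 kN, M_B = 430.0 kN·m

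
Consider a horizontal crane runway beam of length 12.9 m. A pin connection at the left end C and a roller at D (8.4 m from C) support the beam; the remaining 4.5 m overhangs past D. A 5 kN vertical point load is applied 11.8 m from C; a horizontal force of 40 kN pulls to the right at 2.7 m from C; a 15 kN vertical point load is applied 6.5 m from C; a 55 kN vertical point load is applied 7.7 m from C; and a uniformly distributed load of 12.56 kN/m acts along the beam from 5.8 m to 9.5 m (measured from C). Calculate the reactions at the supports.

C_x = -40.00 kN, C_y = 10.10 kN, D_y = 111.4 kN

Resultant of the distributed load: 12.56 × 3.7 = 46.472 kN at 7.65 m from C.
ΣM about C: D_y·8.4 − 5·11.8 − 15·6.5 − 55·7.7 − (12.56·3.7)·7.65 = 0 → D_y = 935.5108/8.4 = 111.37 ≈ 111.4 kN.
ΣF_y = 0: C_y + 111.37 − 5 − 15 − 55 − 12.56·3.7 = 0 → C_y = 10.10 kN.
ΣF_x = 0: C_x + 40 = 0 → C_x = -40.00 kN.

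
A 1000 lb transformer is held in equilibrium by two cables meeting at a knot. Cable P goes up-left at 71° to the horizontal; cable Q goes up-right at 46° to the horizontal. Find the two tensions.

ΣF_x = 0: −T_P·cos71° + T_Q·cos46° = 0 → T_Q = 0.468674·T_P.
ΣF_y = 0: T_P·sin71° + T_Q·sin46° = 1000.
Substitute: T_P·(0.945519 + 0.468674·0.71934) = 1000 → T_P = 779.633 ≈ 779.6 lb.
Then T_Q = 0.468674 × 779.633 = 365.4 lb.

T_P = 779.6 lb, T_Q = 365.4 lb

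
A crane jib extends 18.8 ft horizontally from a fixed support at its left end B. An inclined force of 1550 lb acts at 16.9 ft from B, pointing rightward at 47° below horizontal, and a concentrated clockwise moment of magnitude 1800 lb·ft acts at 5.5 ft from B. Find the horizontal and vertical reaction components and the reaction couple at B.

ΣF_x = 0: B_x + 1550·cos47° = 0 → B_x = -1057 lb.
ΣF_y = 0: B_y − 1550·sin47° = 0 → B_y = 1134 lb.
ΣM about B: M_B − 1550·sin47°·16.9 − 1800 = 0 → M_B = 20960 lb·ft.

B_x = -1057 lb, B_y = 1134 lb, M_B = 20960 lb·ft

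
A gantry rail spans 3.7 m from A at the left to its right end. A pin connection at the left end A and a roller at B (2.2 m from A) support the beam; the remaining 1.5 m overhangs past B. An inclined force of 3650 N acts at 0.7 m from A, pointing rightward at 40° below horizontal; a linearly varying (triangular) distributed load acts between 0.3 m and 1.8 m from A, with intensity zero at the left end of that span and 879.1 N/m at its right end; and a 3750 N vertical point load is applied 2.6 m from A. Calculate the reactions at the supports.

Resultant of the triangular load: ½ × 879.1 × 1.5 = 659.325 N, acting at 1.3 m from A (one-third of the span from the peak).
ΣM about A: B_y·2.2 − 3650·sin40°·0.7 − (½·879.1·1.5)·1.3 − 3750·2.6 = 0 → B_y = 12249.4/2.2 = 5567.91 ≈ 5568 N.
ΣF_y = 0: A_y + 5567.91 − 3650·sin40° − ½·879.1·1.5 − 3750 = 0 → A_y = 1188 N.
ΣF_x = 0: A_x + 3650·cos40° = 0 → A_x = -2796 N.

A_x = -2796 N, A_y = 1188 N, B_y = 5568 N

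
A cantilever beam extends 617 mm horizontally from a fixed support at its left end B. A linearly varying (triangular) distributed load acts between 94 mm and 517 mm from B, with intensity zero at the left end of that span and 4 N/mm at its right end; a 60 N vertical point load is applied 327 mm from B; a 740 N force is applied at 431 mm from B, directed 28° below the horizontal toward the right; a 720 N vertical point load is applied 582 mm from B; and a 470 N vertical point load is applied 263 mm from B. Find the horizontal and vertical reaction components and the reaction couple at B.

B_x = -653.4 N, B_y = 2443 N, M_B = 1030000 N·mm

Resultant of the triangular load: ½ × 4 × 423 = 846 N, acting at 376 mm from B (one-third of the span from the peak).
ΣF_x = 0: B_x + 740·cos28° = 0 → B_x = -653.4 N.
ΣF_y = 0: B_y − ½·4·423 − 60 − 740·sin28° − 720 − 470 = 0 → B_y = 2443 N.
ΣM about B: M_B − (½·4·423)·376 − 60·327 − 740·sin28°·431 − 720·582 − 470·263 = 0 → M_B = 1030000 N·mm.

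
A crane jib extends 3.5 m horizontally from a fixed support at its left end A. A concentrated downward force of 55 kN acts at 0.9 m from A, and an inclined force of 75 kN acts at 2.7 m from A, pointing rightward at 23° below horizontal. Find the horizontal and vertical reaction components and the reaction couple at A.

ΣF_x = 0: A_x + 75·cos23° = 0 → A_x = -69.04 kN.
ΣF_y = 0: A_y − 55 − 75·sin23° = 0 → A_y = 84.30 kN.
ΣM about A: M_A − 55·0.9 − 75·sin23°·2.7 = 0 → M_A = 128.6 kN·m.

A_x = -69.04 kN, A_y = 84.30 kN, M_A = 128.6 kN·m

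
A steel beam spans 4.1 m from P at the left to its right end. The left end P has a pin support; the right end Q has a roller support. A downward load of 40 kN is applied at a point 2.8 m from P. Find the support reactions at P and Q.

P_x = 0, P_y = 12.68 kN, Q_y = 27.32 kN

Moments about P: Q_y·4.1 − 40·2.8 = 0 → Q_y = 112/4.1 = 27.3171 ≈ 27.32 kN.
ΣF_y = 0: P_y + 27.3171 − 40 = 0 → P_y = 12.68 kN.
ΣF_x = 0: no horizontal applied forces, so P_x = 0.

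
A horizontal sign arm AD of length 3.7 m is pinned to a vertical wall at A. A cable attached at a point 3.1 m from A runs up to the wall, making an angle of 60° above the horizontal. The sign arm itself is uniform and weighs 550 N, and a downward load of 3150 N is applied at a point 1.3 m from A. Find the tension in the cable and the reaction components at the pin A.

ΣM about A: T·sin60°·3.1 − 550·1.85 − 3150·1.3 = 0 → T = 5112.5/(3.1·0.866025) = 1904.33 ≈ 1904 N.
ΣF_x = 0: A_x − T·cos60° = 0 → A_x = 1904.33 × 0.5 = 952.2 N.
ΣF_y = 0: A_y + T·sin60° − 550 − 3150 = 0 → A_y = 3700 − 1904.33 × 0.866025 = 2051 N.

T = 1904 N, A_x = 952.2 N, A_y = 2051 N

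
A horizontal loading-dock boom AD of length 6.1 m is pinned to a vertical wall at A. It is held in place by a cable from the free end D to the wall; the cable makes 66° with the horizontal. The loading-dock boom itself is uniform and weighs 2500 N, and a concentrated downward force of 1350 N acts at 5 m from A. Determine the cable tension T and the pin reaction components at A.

T = 2580 N, A_x = 1049 N, A_y = 1493 N

ΣM about A: T·sin66°·6.1 − 2500·3.05 − 1350·5 = 0 → T = 14375/(6.1·0.913545) = 2579.57 ≈ 2580 N.
ΣF_x = 0: A_x − T·cos66° = 0 → A_x = 2579.57 × 0.406737 = 1049 N.
ΣF_y = 0: A_y + T·sin66° − 2500 − 1350 = 0 → A_y = 3850 − 2579.57 × 0.913545 = 1493 N.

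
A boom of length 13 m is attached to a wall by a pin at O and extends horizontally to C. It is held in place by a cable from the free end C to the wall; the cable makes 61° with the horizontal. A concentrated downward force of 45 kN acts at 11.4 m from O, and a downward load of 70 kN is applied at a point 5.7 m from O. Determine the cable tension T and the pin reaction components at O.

T = 80.21 kN, O_x = 38.89 kN, O_y = 44.85 kN

ΣM about O: T·sin61°·13 − 45·11.4 − 70·5.7 = 0 → T = 912/(13·0.87462) = 80.2107 ≈ 80.21 kN.
ΣF_x = 0: O_x − T·cos61° = 0 → O_x = 80.2107 × 0.48481 = 38.89 kN.
ΣF_y = 0: O_y + T·sin61° − 45 − 70 = 0 → O_y = 115 − 80.2107 × 0.87462 = 44.85 kN.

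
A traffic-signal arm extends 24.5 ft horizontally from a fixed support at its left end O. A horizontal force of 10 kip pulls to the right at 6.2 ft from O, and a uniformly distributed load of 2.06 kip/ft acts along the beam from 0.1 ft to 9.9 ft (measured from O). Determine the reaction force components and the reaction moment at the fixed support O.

O_x = -10.00 kip, O_y = 20.19 kip, M_O = 100.9 kip·ft

Resultant of the distributed load: 2.06 × 9.8 = 20.188 kip at 5 ft from O.
ΣF_x = 0: O_x + 10 = 0 → O_x = -10.00 kip.
ΣF_y = 0: O_y − 2.06·9.8 = 0 → O_y = 20.19 kip.
ΣM about O: M_O − (2.06·9.8)·5 = 0 → M_O = 100.9 kip·ft.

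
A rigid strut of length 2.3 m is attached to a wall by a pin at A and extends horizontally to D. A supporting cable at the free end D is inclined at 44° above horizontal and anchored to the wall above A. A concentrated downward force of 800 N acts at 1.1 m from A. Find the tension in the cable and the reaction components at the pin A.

ΣM about A: T·sin44°·2.3 − 800·1.1 = 0 → T = 880/(2.3·0.694658) = 550.787 ≈ 550.8 N.
ΣF_x = 0: A_x − T·cos44° = 0 → A_x = 550.787 × 0.71934 = 396.2 N.
ΣF_y = 0: A_y + T·sin44° − 800 = 0 → A_y = 800 − 550.787 × 0.694658 = 417.4 N.

T = 550.8 N, A_x = 396.2 N, A_y = 417.4 N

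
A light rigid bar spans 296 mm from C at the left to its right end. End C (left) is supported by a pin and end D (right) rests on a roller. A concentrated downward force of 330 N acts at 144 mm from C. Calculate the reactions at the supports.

C_x = 0, C_y = 169.5 N, D_y = 160.5 N

Taking moments about C: D_y·296 − 330·144 = 0 → D_y = 47520/296 = 160.541 ≈ 160.5 N.
ΣF_y = 0: C_y + 160.541 − 330 = 0 → C_y = 169.5 N.
ΣF_x = 0: no horizontal applied forces, so C_x = 0.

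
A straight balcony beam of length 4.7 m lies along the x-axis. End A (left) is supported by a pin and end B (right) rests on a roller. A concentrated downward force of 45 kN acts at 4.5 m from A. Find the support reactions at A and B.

ΣM about A: B_y·4.7 − 45·4.5 = 0 → B_y = 202.5/4.7 = 43.0851 ≈ 43.09 kN.
ΣF_y = 0: A_y + 43.0851 − 45 = 0 → A_y = 1.915 kN.
ΣF_x = 0: no horizontal applied forces, so A_x = 0.

A_x = 0, A_y = 1.915 kN, B_y = 43.09 kN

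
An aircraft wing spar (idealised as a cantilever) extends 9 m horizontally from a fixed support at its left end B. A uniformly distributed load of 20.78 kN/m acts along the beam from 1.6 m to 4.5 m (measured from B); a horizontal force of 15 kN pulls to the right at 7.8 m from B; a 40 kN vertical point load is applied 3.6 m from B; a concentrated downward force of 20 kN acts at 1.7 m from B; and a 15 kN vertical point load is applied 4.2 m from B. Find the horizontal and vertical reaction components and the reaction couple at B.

Resultant of the distributed load: 20.78 × 2.9 = 60.262 kN at 3.05 m from B.
ΣF_x = 0: B_x + 15 = 0 → B_x = -15.00 kN.
ΣF_y = 0: B_y − 20.78·2.9 − 40 − 20 − 15 = 0 → B_y = 135.3 kN.
ΣM about B: M_B − (20.78·2.9)·3.05 − 40·3.6 − 20·1.7 − 15·4.2 = 0 → M_B = 424.8 kN·m.

B_x = -15.00 kN, B_y = 135.3 kN, M_B = 424.8 kN·m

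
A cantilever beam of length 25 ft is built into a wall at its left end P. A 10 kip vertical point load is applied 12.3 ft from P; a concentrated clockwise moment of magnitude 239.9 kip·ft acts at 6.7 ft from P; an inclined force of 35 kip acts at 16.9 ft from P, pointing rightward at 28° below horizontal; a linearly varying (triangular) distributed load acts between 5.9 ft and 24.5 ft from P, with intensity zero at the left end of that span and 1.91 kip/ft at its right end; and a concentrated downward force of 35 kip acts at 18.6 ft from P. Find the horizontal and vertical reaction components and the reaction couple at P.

Resultant of the triangular load: ½ × 1.91 × 18.6 = 17.763 kip, acting at 18.3 ft from P (one-third of the span from the peak).
ΣF_x = 0: P_x + 35·cos28° = 0 → P_x = -30.90 kip.
ΣF_y = 0: P_y − 10 − 35·sin28° − ½·1.91·18.6 − 35 = 0 → P_y = 79.19 kip.
ΣM about P: M_P − 10·12.3 − 239.9 − 35·sin28°·16.9 − (½·1.91·18.6)·18.3 − 35·18.6 = 0 → M_P = 1617 kip·ft.

P_x = -30.90 kip, P_y = 79.19 kip, M_P = 1617 kip·ft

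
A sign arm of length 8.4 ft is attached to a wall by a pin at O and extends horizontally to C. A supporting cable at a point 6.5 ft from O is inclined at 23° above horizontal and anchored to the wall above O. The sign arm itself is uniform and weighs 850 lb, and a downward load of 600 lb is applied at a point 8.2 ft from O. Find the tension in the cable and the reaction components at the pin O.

T = 3343 lb, O_x = 3077 lb, O_y = 143.8 lb

ΣM about O: T·sin23°·6.5 − 850·4.2 − 600·8.2 = 0 → T = 8490/(6.5·0.390731) = 3342.85 ≈ 3343 lb.
ΣF_x = 0: O_x − T·cos23° = 0 → O_x = 3342.85 × 0.920505 = 3077 lb.
ΣF_y = 0: O_y + T·sin23° − 850 − 600 = 0 → O_y = 1450 − 3342.85 × 0.390731 = 143.8 lb.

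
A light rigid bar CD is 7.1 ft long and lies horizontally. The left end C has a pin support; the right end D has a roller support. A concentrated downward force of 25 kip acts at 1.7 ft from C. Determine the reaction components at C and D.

C_x = 0, C_y = 19.01 kip, D_y = 5.986 kip

Moments about C: D_y·7.1 − 25·1.7 = 0 → D_y = 42.5/7.1 = 5.98592 ≈ 5.986 kip.
ΣF_y = 0: C_y + 5.98592 − 25 = 0 → C_y = 19.01 kip.
ΣF_x = 0: no horizontal applied forces, so C_x = 0.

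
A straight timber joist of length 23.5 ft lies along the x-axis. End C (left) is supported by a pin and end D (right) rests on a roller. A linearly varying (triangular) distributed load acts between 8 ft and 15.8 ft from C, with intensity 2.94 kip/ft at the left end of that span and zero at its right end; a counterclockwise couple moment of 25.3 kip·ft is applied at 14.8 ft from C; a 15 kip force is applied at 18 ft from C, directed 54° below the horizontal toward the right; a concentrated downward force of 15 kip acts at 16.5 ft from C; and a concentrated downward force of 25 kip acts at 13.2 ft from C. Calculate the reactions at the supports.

C_x = -8.817 kip, C_y = 25.64 kip, D_y = 37.96 kip

Resultant of the triangular load: ½ × 2.94 × 7.8 = 11.466 kip, acting at 10.6 ft from C (one-third of the span from the peak).
ΣM about C: D_y·23.5 − (½·2.94·7.8)·10.6 + 25.3 − 15·sin54°·18 − 15·16.5 − 25·13.2 = 0 → D_y = 892.174/23.5 = 37.9649 ≈ 37.96 kip.
ΣF_y = 0: C_y + 37.9649 − ½·2.94·7.8 − 15·sin54° − 15 − 25 = 0 → C_y = 25.64 kip.
ΣF_x = 0: C_x + 15·cos54° = 0 → C_x = -8.817 kip.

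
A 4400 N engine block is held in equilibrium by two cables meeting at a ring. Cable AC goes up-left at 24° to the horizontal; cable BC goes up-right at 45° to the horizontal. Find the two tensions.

T_AC = 3333 N, T_BC = 4306 N

ΣF_x = 0: −T_AC·cos24° + T_BC·cos45° = 0 → T_BC = 1.29195·T_AC.
ΣF_y = 0: T_AC·sin24° + T_BC·sin45° = 4400.
Substitute: T_AC·(0.406737 + 1.29195·0.707107) = 4400 → T_AC = 3332.62 ≈ 3333 N.
Then T_BC = 1.29195 × 3332.62 = 4306 N.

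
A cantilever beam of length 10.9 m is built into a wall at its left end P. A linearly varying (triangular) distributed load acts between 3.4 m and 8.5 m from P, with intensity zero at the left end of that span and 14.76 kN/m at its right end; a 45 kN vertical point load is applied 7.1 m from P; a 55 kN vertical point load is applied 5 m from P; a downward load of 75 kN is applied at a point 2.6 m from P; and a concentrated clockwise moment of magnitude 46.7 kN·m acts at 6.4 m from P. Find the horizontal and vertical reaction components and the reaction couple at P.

Resultant of the triangular load: ½ × 14.76 × 5.1 = 37.638 kN, acting at 6.8 m from P (one-third of the span from the peak).
ΣF_x = 0: P_x = 0.
ΣF_y = 0: P_y − ½·14.76·5.1 − 45 − 55 − 75 = 0 → P_y = 212.6 kN.
ΣM about P: M_P − (½·14.76·5.1)·6.8 − 45·7.1 − 55·5 − 75·2.6 − 46.7 = 0 → M_P = 1092 kN·m.

P_x = 0, P_y = 212.6 kN, M_P = 1092 kN·m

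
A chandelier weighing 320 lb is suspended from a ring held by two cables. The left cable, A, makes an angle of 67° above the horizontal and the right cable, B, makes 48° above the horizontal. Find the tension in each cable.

ΣF_x = 0: −T_A·cos67° + T_B·cos48° = 0 → T_B = 0.583939·T_A.
ΣF_y = 0: T_A·sin67° + T_B·sin48° = 320.
Substitute: T_A·(0.920505 + 0.583939·0.743145) = 320 → T_A = 236.257 ≈ 236.3 lb.
Then T_B = 0.583939 × 236.257 = 138.0 lb.

T_A = 236.3 lb, T_B = 138.0 lb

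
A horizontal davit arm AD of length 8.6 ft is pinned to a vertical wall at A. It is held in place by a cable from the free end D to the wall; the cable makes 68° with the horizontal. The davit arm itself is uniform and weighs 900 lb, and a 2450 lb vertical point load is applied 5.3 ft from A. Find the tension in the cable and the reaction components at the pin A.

ΣM about A: T·sin68°·8.6 − 900·4.3 − 2450·5.3 = 0 → T = 16855/(8.6·0.927184) = 2113.8 ≈ 2114 lb.
ΣF_x = 0: A_x − T·cos68° = 0 → A_x = 2113.8 × 0.374607 = 791.8 lb.
ΣF_y = 0: A_y + T·sin68° − 900 − 2450 = 0 → A_y = 3350 − 2113.8 × 0.927184 = 1390 lb.

T = 2114 lb, A_x = 791.8 lb, A_y = 1390 lb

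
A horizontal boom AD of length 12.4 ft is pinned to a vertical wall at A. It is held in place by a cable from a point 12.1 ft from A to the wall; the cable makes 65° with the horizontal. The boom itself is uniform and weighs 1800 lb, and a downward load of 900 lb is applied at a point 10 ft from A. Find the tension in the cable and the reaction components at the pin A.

ΣM about A: T·sin65°·12.1 − 1800·6.2 − 900·10 = 0 → T = 20160/(12.1·0.906308) = 1838.35 ≈ 1838 lb.
ΣF_x = 0: A_x − T·cos65° = 0 → A_x = 1838.35 × 0.422618 = 776.9 lb.
ΣF_y = 0: A_y + T·sin65° − 1800 − 900 = 0 → A_y = 2700 − 1838.35 × 0.906308 = 1034 lb.

T = 1838 lb, A_x = 776.9 lb, A_y = 1034 lb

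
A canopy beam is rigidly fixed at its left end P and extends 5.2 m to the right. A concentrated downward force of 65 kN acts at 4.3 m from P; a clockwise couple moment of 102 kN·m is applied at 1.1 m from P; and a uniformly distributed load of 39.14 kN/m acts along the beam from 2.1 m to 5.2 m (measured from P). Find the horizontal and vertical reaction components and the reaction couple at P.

Resultant of the distributed load: 39.14 × 3.1 = 121.334 kN at 3.65 m from P.
ΣF_x = 0: P_x = 0.
ΣF_y = 0: P_y − 65 − 39.14·3.1 = 0 → P_y = 186.3 kN.
ΣM about P: M_P − 65·4.3 − 102 − (39.14·3.1)·3.65 = 0 → M_P = 824.4 kN·m.

P_x = 0, P_y = 186.3 kN, M_P = 824.4 kN·m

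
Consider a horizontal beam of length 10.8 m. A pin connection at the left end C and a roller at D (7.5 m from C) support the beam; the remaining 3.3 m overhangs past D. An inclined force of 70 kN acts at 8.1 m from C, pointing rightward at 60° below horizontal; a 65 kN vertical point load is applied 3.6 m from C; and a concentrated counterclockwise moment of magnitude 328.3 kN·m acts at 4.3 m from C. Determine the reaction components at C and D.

C_x = -35.00 kN, C_y = 72.72 kN, D_y = 52.90 kN

ΣM about C: D_y·7.5 − 70·sin60°·8.1 − 65·3.6 + 328.3 = 0 → D_y = 396.736/7.5 = 52.8981 ≈ 52.90 kN.
ΣF_y = 0: C_y + 52.8981 − 70·sin60° − 65 = 0 → C_y = 72.72 kN.
ΣF_x = 0: C_x + 70·cos60° = 0 → C_x = -35.00 kN.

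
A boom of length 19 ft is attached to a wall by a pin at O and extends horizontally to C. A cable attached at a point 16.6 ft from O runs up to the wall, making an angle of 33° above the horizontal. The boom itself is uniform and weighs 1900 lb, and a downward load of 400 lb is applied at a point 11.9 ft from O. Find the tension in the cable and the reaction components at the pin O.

ΣM about O: T·sin33°·16.6 − 1900·9.5 − 400·11.9 = 0 → T = 22810/(16.6·0.544639) = 2522.95 ≈ 2523 lb.
ΣF_x = 0: O_x − T·cos33° = 0 → O_x = 2522.95 × 0.838671 = 2116 lb.
ΣF_y = 0: O_y + T·sin33° − 1900 − 400 = 0 → O_y = 2300 − 2522.95 × 0.544639 = 925.9 lb.

T = 2523 lb, O_x = 2116 lb, O_y = 925.9 lb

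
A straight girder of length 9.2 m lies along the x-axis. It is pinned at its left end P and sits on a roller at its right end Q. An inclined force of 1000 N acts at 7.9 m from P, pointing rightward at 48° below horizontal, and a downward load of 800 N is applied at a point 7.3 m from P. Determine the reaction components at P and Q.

P_x = -669.1 N, P_y = 270.2 N, Q_y = 1273 N

Moments about P: Q_y·9.2 − 1000·sin48°·7.9 − 800·7.3 = 0 → Q_y = 11710.8/9.2 = 1272.91 ≈ 1273 N.
ΣF_y = 0: P_y + 1272.91 − 1000·sin48° − 800 = 0 → P_y = 270.2 N.
ΣF_x = 0: P_x + 1000·cos48° = 0 → P_x = -669.1 N.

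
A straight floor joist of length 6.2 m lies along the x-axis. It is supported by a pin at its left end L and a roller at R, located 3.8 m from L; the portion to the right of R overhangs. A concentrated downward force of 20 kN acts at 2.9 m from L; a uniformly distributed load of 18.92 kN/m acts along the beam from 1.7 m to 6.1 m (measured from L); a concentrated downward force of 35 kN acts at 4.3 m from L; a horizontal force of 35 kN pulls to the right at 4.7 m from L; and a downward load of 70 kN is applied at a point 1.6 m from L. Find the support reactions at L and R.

Resultant of the distributed load: 18.92 × 4.4 = 83.248 kN at 3.9 m from L.
Moments about L: R_y·3.8 − 20·2.9 − (18.92·4.4)·3.9 − 35·4.3 − 70·1.6 = 0 → R_y = 645.1672/3.8 = 169.781 ≈ 169.8 kN.
ΣF_y = 0: L_y + 169.781 − 20 − 18.92·4.4 − 35 − 70 = 0 → L_y = 38.47 kN.
ΣF_x = 0: L_x + 35 = 0 → L_x = -35.00 kN.

L_x = -35.00 kN, L_y = 38.47 kN, R_y = 169.8 kN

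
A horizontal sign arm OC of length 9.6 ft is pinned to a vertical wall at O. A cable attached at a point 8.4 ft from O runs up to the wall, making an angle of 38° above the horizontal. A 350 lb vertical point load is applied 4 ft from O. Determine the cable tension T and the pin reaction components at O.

T = 270.7 lb, O_x = 213.3 lb, O_y = 183.3 lb

ΣM about O: T·sin38°·8.4 − 350·4 = 0 → T = 1400/(8.4·0.615661) = 270.712 ≈ 270.7 lb.
ΣF_x = 0: O_x − T·cos38° = 0 → O_x = 270.712 × 0.788011 = 213.3 lb.
ΣF_y = 0: O_y + T·sin38° − 350 = 0 → O_y = 350 − 270.712 × 0.615661 = 183.3 lb.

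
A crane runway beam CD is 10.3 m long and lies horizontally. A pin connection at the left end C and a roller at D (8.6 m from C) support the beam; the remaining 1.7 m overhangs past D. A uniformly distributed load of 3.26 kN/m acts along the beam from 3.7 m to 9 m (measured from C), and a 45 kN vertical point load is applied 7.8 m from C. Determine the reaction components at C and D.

C_x = 0, C_y = 8.706 kN, D_y = 53.57 kN

Resultant of the distributed load: 3.26 × 5.3 = 17.278 kN at 6.35 m from C.
ΣM about C: D_y·8.6 − (3.26·5.3)·6.35 − 45·7.8 = 0 → D_y = 460.7153/8.6 = 53.5715 ≈ 53.57 kN.
ΣF_y = 0: C_y + 53.5715 − 3.26·5.3 − 45 = 0 → C_y = 8.706 kN.
ΣF_x = 0: no horizontal applied forces, so C_x = 0.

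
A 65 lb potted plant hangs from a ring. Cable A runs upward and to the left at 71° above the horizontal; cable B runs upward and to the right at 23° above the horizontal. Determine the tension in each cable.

T_A = 59.98 lb, T_B = 21.21 lb

ΣF_x = 0: −T_A·cos71° + T_B·cos23° = 0 → T_B = 0.353684·T_A.
ΣF_y = 0: T_A·sin71° + T_B·sin23° = 65.
Substitute: T_A·(0.945519 + 0.353684·0.390731) = 65 → T_A = 59.9789 ≈ 59.98 lb.
Then T_B = 0.353684 × 59.9789 = 21.21 lb.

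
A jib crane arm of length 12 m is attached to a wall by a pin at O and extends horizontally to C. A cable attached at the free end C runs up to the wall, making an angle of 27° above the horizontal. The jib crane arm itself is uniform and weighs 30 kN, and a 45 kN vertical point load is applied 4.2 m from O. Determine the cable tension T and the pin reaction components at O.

T = 67.73 kN, O_x = 60.35 kN, O_y = 44.25 kN

ΣM about O: T·sin27°·12 − 30·6 − 45·4.2 = 0 → T = 369/(12·0.45399) = 67.7328 ≈ 67.73 kN.
ΣF_x = 0: O_x − T·cos27° = 0 → O_x = 67.7328 × 0.891007 = 60.35 kN.
ΣF_y = 0: O_y + T·sin27° − 30 − 45 = 0 → O_y = 75 − 67.7328 × 0.45399 = 44.25 kN.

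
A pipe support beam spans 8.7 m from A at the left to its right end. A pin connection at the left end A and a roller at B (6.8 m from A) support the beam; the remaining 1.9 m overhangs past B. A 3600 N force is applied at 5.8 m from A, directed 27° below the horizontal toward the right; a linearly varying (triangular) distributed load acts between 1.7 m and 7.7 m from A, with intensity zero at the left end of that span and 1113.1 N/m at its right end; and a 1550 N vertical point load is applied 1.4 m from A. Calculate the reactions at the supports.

A_x = -3208 N, A_y = 2011 N, B_y = 4512 N

Resultant of the triangular load: ½ × 1113.1 × 6 = 3339.3 N, acting at 5.7 m from A (one-third of the span from the peak).
Taking moments about A: B_y·6.8 − 3600·sin27°·5.8 − (½·1113.1·6)·5.7 − 1550·1.4 = 0 → B_y = 30683.3/6.8 = 4512.25 ≈ 4512 N.
ΣF_y = 0: A_y + 4512.25 − 3600·sin27° − ½·1113.1·6 − 1550 = 0 → A_y = 2011 N.
ΣF_x = 0: A_x + 3600·cos27° = 0 → A_x = -3208 N.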